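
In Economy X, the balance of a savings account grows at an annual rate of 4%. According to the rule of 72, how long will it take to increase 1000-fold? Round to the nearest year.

≈ 179 years

Doubling time ≈ 72/4 = 18.00 years.
Reaching 1000× takes log₂(1000) ≈ 9.97 doublings.
9.97 × 18.00 ≈ 179 years.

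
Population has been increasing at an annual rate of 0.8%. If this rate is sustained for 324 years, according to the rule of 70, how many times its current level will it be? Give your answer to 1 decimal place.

about 13.0 times

Doubles every ≈ 87.50 years (70/0.8).
324 years is 3.70 doublings; 2^3.70 ≈ 13.0×.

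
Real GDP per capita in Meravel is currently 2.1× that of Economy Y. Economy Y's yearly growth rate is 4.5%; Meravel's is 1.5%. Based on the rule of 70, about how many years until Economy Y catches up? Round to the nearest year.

roughly 25 years

The growth-rate gap is 4.5% − 1.5% = 3 percentage points.
So the ratio between them halves every 70/3 ≈ 23.33 years.
A 2.1× gap takes log₂(2.1) ≈ 1.07 halvings to close: 1.07 × 23.33 ≈ 25 years.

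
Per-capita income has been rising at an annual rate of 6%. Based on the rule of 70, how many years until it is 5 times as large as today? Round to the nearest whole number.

One doubling takes 70/6 = 11.67 years.
Reaching 5× takes log₂(5) ≈ 2.32 doublings.
2.32 × 11.67 ≈ 27 years.

approximately 27 years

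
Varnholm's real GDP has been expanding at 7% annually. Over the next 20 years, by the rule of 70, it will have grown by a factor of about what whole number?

Doubling time ≈ 70/7 = 10.00 years.
20/10.00 ≈ 2 doublings, so about 2^2 = 4×.

about 4 times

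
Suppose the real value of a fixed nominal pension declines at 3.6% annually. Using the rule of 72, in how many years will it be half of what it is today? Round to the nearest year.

Halving time ≈ 72 / 3.6 = 20.00 → 20 years.

≈ 20 years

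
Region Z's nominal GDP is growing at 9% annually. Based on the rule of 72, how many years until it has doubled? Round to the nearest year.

8 years

At 9%, doubling takes about 72/9 = 8.00 years.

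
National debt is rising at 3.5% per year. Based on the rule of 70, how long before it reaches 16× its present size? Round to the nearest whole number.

80 years

At 3.5% it doubles every 70/3.5 ≈ 20.00 years.
16× is 4 doublings, so 4 × 20.00 ≈ 80 years.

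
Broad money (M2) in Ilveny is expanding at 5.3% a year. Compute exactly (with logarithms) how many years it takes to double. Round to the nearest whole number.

t = ln(2) / ln(1 + 0.053) = 0.6931 / 0.051643 ≈ 13.42.
≈ 13 years.

13 years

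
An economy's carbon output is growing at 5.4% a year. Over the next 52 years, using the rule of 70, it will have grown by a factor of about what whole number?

Doubling time ≈ 70/5.4 = 12.96 years.
52/12.96 ≈ 4 doublings, so about 2^4 = 16×.

≈ 16 times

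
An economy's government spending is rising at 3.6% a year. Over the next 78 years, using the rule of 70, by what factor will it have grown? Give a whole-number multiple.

around 16 times

70/3.6 ≈ 19.44 years per doubling.
78 years fits 4 doublings: 2^4 = 16.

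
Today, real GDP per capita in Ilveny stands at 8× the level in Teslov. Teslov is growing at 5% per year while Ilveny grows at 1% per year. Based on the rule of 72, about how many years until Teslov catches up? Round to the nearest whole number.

roughly 54 years

What matters is the difference: 4 pp.
Rule of 72 on the gap: the ratio halves every 72/4 ≈ 18.00 years.
An 8× gap closes after 3 halvings: 3 × 18.00 ≈ 54 years.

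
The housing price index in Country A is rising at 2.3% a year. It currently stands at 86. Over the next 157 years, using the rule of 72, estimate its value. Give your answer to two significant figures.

around 2800

It doubles every 72/2.3 ≈ 31.30 years, so 157 years is 5.02 doublings.
2^5.02 ≈ 32.45; 86 × 32.45 ≈ 2800.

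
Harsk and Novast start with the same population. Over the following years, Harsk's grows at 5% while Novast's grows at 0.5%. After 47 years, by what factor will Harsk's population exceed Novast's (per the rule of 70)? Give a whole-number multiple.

around 8 times

Only the 4.5-point difference matters.
70/4.5 ≈ 15.56 years per doubling of the ratio; 47 years gives 3.02 doublings, so ≈ 8×.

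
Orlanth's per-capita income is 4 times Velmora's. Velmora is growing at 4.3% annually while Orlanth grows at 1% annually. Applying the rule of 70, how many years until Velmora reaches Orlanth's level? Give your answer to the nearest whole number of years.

roughly 42 years

What matters is the difference: 3.3 pp.
Rule of 70 on the gap: the ratio halves every 70/3.3 ≈ 21.21 years.
A 4 times gap closes after 2 halvings: 2 × 21.21 ≈ 42 years.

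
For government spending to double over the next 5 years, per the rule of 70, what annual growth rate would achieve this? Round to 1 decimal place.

around 14.0%

70 / 5 ≈ 14.00, so about 14.0% annually.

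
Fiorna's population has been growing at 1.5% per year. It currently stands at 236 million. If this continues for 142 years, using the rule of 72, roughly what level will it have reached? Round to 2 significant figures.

about 1800 million

It doubles every 72/1.5 ≈ 48.00 years, so 142 years is 2.96 doublings.
2^2.96 ≈ 7.78; 236 × 7.78 ≈ 1800 million.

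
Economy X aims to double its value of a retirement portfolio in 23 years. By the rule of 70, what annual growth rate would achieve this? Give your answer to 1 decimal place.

70 / 23 ≈ 3.04, so about 3.0% annually.

about 3.0% annually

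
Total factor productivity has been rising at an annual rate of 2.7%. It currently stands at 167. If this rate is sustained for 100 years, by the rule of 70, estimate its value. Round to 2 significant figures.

Doubling time ≈ 70/2.7 = 25.93 years.
100 years is 100/25.93 ≈ 3.86 doublings, a factor of 2^3.86 ≈ 14.52.
167 × 14.52 ≈ 2400.

about 2400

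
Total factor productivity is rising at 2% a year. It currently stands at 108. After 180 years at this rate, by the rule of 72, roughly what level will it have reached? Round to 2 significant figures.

≈ 3500

It doubles every 72/2 ≈ 36.00 years, so 180 years is 5.00 doublings.
2^5.00 ≈ 32.00; 108 × 32.00 ≈ 3500.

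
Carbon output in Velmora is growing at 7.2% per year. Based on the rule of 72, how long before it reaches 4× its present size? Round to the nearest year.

around 20 years

Doubling time ≈ 72/7.2 = 10.00 years.
Getting to 4× needs 2 doublings: 2 × 10.00 ≈ 20 years.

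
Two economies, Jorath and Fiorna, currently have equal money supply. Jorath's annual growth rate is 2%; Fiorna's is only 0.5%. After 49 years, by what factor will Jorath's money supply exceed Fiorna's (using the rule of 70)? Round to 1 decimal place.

approximately 2.1 times

Only the 1.5-point difference matters.
70/1.5 ≈ 46.67 years per doubling of the ratio; 49 years gives 1.05 doublings, so ≈ 2.1×.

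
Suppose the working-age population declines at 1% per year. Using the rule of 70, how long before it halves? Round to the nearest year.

Halving time ≈ 70 / 1 = 70.00 → 70 years.

around 70 years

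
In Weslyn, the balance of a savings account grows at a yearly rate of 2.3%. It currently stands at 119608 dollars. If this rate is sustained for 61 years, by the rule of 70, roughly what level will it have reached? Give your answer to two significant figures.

Doubling time ≈ 70/2.3 = 30.43 years.
61 years is 61/30.43 ≈ 2.00 doublings, a factor of 2^2.00 ≈ 4.00.
119608 × 4.00 ≈ 480000 dollars.

480000 dollars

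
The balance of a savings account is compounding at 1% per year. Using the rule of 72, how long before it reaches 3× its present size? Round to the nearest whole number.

One doubling takes 72/1 = 72.00 years.
3× is log₂ 3 ≈ 1.58 doublings, so ≈ 1.58 × 72.00 = 114 years.

around 114 years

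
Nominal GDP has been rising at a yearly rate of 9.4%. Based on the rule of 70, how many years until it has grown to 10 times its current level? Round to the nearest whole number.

25 years

One doubling takes 70/9.4 = 7.45 years.
Reaching 10× takes log₂(10) ≈ 3.32 doublings.
3.32 × 7.45 ≈ 25 years.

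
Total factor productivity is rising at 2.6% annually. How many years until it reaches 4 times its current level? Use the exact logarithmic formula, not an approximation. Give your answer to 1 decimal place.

t = ln(4) / ln(1 + 0.026) = 1.3863 / 0.025668 ≈ 54.01.

54.0 years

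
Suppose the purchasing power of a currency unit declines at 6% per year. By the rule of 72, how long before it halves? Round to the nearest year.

Falling at 6%, it halves about every 72/6 = 12.00 years.

approximately 12 years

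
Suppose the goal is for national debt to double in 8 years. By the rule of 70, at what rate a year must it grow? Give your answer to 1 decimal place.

70 / 8 ≈ 8.75, so about 8.8% a year.

approximately 8.8%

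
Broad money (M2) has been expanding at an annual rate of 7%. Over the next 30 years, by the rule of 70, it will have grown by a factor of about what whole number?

At 7% one doubling takes ≈ 10.00 years; 30 years is 3 of them, so ×8.

approximately 8 times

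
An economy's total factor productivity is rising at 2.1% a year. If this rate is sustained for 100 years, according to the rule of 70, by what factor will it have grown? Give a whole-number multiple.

Doubling time ≈ 70/2.1 = 33.33 years.
100/33.33 ≈ 3 doublings, so about 2^3 = 8×.

about 8 times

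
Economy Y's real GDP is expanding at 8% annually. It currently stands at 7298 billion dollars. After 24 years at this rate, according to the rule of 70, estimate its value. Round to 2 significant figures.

around 49000 billion dollars

Doubling time ≈ 70/8 = 8.75 years.
24 years is 24/8.75 ≈ 2.74 doublings, a factor of 2^2.74 ≈ 6.68.
7298 × 6.68 ≈ 49000 billion dollars.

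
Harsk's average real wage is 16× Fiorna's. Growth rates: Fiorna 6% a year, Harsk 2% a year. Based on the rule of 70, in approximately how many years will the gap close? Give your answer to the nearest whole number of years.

roughly 70 years

What matters is the difference: 4 pp.
Rule of 70 on the gap: the ratio halves every 70/4 ≈ 17.50 years.
A 16× gap closes after 4 halvings: 4 × 17.50 ≈ 70 years.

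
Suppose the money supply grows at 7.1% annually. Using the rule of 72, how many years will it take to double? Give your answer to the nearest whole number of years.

≈ 10 years

Doubling time ≈ 72 / 7.1 = 10.14 years.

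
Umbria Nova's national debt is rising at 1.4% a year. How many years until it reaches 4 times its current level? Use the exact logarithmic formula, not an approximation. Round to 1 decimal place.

t = ln(4) / ln(1 + 0.014) = 1.3863 / 0.013903 ≈ 99.71.

99.7 years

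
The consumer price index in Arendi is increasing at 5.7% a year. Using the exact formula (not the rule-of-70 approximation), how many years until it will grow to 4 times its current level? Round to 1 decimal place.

25.0 years

t = ln(4) / ln(1 + 0.057) = 1.3863 / 0.055435 ≈ 25.01.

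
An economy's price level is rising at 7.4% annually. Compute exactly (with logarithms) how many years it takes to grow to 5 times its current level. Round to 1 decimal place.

t = ln(5) / ln(1 + 0.074) = 1.6094 / 0.071390 ≈ 22.54.

22.5 years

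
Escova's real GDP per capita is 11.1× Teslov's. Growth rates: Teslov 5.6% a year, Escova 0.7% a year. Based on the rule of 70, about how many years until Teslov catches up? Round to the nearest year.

What matters is the difference: 4.9 pp.
Rule of 70 on the gap: the ratio halves every 70/4.9 ≈ 14.29 years.
An 11.1× gap takes log₂(11.1) ≈ 3.47 halvings to close: 3.47 × 14.29 ≈ 50 years.

50 years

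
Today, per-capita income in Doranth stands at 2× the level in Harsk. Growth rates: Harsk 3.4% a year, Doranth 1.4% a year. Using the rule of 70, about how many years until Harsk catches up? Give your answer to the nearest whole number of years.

35 years

The growth-rate gap is 3.4% − 1.4% = 2 percentage points.
So the ratio between them halves every 70/2 ≈ 35.00 years.
A 2× gap closes after 1 halving: 1 × 35.00 ≈ 35 years.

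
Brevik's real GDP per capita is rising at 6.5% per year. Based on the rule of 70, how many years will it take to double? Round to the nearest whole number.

At 6.5%, doubling takes about 70/6.5 = 10.77 years.

roughly 11 years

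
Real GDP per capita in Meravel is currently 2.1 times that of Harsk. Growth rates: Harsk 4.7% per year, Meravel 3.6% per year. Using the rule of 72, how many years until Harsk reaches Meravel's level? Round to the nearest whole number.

around 70 years

What matters is the difference: 1.1 pp.
Rule of 72 on the gap: the ratio halves every 72/1.1 ≈ 65.45 years.
A 2.1 times gap takes log₂(2.1) ≈ 1.07 halvings to close: 1.07 × 65.45 ≈ 70 years.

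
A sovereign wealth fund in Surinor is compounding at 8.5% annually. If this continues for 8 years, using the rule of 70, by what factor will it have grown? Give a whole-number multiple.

about 2 times

70/8.5 ≈ 8.24 years per doubling.
8 years fits 1 doubling: 2^1 = 2.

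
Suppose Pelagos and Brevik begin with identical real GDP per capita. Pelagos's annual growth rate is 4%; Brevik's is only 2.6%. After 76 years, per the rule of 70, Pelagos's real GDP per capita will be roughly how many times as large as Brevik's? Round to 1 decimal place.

Rate gap = 4% − 2.6% = 1.4 points.
The ratio doubles every 70/1.4 ≈ 50.00 years.
76/50.00 ≈ 1.52 doublings → ratio ≈ 2^1.52 ≈ 2.9.

≈ 2.9 times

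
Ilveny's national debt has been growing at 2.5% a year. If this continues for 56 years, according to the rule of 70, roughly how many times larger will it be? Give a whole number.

70/2.5 ≈ 28.00 years per doubling.
56 years fits 2 doublings: 2^2 = 4.

4 times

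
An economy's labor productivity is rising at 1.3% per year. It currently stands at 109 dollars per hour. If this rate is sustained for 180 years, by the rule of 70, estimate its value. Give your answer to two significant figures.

approximately 1100 dollars per hour

It doubles every 70/1.3 ≈ 53.85 years, so 180 years is 3.34 doublings.
2^3.34 ≈ 10.13; 109 × 10.13 ≈ 1100 dollars per hour.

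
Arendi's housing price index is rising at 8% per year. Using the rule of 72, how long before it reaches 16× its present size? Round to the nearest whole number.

roughly 36 years

Doubling time ≈ 72/8 = 9.00 years.
16× is 4 doublings, so 4 × 9.00 ≈ 36 years.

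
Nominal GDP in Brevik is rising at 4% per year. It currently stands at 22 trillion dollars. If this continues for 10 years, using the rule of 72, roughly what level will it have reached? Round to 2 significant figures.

32 trillion dollars

Doubling time ≈ 72/4 = 18.00 years.
10 years is 10/18.00 ≈ 0.56 doublings, a factor of 2^0.56 ≈ 1.47.
22 × 1.47 ≈ 32 trillion dollars.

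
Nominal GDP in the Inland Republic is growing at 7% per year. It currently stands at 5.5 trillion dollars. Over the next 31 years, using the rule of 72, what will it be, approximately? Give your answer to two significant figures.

roughly 44 trillion dollars

Doubling time ≈ 72/7 = 10.29 years.
31 years is 31/10.29 ≈ 3.01 doublings, a factor of 2^3.01 ≈ 8.06.
5.5 × 8.06 ≈ 44 trillion dollars.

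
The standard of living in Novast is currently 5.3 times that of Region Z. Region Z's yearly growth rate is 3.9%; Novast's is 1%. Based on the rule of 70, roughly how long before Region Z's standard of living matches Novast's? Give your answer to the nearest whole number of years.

Region Z gains on Novast at 3.9% − 1% = 2.9 points a year.
At that relative rate the gap halves every 70/2.9 ≈ 24.14 years.
A 5.3 times gap takes log₂(5.3) ≈ 2.41 halvings to close: 2.41 × 24.14 ≈ 58 years.

roughly 58 years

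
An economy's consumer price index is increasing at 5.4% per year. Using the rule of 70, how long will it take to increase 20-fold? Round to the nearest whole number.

about 56 years

One doubling takes 70/5.4 = 12.96 years.
20× is log₂ 20 ≈ 4.32 doublings, so ≈ 4.32 × 12.96 = 56 years.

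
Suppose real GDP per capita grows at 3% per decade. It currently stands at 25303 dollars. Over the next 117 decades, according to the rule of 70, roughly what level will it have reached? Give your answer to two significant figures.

approximately 820000 dollars

It doubles every 70/3 ≈ 23.33 decades, so 117 decades is 5.02 doublings.
2^5.02 ≈ 32.45; 25303 × 32.45 ≈ 820000 dollars.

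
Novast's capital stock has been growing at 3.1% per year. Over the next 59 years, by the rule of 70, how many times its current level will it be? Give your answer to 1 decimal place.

Doubling time ≈ 70/3.1 = 22.58 years.
59 years / 22.58 ≈ 2.61 doublings → factor 2^2.61 ≈ 6.1.

≈ 6.1 times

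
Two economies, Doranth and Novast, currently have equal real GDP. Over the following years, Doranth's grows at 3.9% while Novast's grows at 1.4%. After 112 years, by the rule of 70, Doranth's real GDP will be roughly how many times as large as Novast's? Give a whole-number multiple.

Rate gap = 3.9% − 1.4% = 2.5 points.
The ratio doubles every 70/2.5 ≈ 28.00 years.
112/28.00 ≈ 4.00 doublings → ratio ≈ 2^4.00 ≈ 16.

≈ 16 times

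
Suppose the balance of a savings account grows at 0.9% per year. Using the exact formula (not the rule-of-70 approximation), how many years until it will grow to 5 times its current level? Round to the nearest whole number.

t = ln(5) / ln(1 + 0.009) = 1.6094 / 0.008960 ≈ 179.62.
≈ 180 years.

180 years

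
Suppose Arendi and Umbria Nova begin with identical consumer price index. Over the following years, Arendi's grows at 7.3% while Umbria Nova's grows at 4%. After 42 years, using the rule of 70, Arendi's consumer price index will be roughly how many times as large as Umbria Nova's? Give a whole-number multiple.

4 times

Only the 3.3-point difference matters.
70/3.3 ≈ 21.21 years per doubling of the ratio; 42 years gives 1.98 doublings, so ≈ 4×.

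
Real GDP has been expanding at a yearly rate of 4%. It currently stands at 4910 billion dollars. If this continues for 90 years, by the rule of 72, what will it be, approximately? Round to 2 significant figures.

Doubling time ≈ 72/4 = 18.00 years.
90 years is 90/18.00 ≈ 5.00 doublings, a factor of 2^5.00 ≈ 32.00.
4910 × 32.00 ≈ 160000 billion dollars.

around 160000 billion dollars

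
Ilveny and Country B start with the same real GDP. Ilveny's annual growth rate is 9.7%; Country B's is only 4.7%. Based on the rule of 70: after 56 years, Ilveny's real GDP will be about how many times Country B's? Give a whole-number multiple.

Only the 5-point difference matters.
70/5 ≈ 14.00 years per doubling of the ratio; 56 years gives 4.00 doublings, so ≈ 16×.

roughly 16 times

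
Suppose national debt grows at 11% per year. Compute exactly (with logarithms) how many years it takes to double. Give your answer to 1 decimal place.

t = ln(2) / ln(1 + 0.11) = 0.6931 / 0.104360 ≈ 6.64.

6.6 years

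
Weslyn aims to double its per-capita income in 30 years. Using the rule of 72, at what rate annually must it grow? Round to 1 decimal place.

72 / 30 ≈ 2.40, so about 2.4% annually.

around 2.4%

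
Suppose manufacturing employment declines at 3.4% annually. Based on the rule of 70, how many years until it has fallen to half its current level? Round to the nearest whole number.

roughly 21 years

Falling at 3.4%, it halves about every 70/3.4 = 20.59 years.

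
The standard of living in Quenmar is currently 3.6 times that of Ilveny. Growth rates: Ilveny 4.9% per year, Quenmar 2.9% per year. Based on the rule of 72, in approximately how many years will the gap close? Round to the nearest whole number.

The growth-rate gap is 4.9% − 2.9% = 2 percentage points.
So the ratio between them halves every 72/2 ≈ 36.00 years.
A 3.6 times gap takes log₂(3.6) ≈ 1.85 halvings to close: 1.85 × 36.00 ≈ 67 years.

approximately 67 years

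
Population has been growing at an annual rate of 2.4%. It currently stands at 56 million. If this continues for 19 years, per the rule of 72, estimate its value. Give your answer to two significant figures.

about 87 million

Doubling time ≈ 72/2.4 = 30.00 years.
19 years is 19/30.00 ≈ 0.63 doublings, a factor of 2^0.63 ≈ 1.55.
56 × 1.55 ≈ 87 million.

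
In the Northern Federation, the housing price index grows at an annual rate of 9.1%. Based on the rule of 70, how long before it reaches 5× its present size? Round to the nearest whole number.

Doubling time ≈ 70/9.1 = 7.69 years.
5× is log₂ 5 ≈ 2.32 doublings, so ≈ 2.32 × 7.69 = 18 years.

around 18 years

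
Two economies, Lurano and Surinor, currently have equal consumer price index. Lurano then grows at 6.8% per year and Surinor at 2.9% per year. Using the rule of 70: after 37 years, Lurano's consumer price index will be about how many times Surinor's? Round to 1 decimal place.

around 4.2 times

Lurano pulls ahead at 3.9 pp per year, so the ratio doubles every 70/3.9 ≈ 17.95 years.
In 37 years that's 2.06 doublings: 2^2.06 ≈ 4.2.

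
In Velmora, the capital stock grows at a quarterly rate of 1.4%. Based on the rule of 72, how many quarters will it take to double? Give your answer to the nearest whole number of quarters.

Doubling time ≈ 72 / 1.4 = 51.43 quarters.

roughly 51 quarters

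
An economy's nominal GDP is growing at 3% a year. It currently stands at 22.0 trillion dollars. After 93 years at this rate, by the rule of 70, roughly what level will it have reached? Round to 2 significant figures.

roughly 350 trillion dollars

Doubling time ≈ 70/3 = 23.33 years.
93 years is 93/23.33 ≈ 3.99 doublings, a factor of 2^3.99 ≈ 15.89.
22.0 × 15.89 ≈ 350 trillion dollars.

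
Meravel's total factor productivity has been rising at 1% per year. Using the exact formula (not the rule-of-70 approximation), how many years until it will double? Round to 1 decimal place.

69.7 years

t = ln(2) / ln(1 + 0.01) = 0.6931 / 0.009950 ≈ 69.66.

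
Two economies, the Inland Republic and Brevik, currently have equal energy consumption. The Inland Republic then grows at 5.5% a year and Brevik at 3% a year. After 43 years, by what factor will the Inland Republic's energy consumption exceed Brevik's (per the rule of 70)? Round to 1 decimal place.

approximately 2.9 times

Only the 2.5-point difference matters.
70/2.5 ≈ 28.00 years per doubling of the ratio; 43 years gives 1.54 doublings, so ≈ 2.9×.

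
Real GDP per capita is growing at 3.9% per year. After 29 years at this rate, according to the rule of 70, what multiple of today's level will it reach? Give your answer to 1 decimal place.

Doubling time ≈ 70/3.9 = 17.95 years.
29 years / 17.95 ≈ 1.62 doublings → factor 2^1.62 ≈ 3.1.

around 3.1 times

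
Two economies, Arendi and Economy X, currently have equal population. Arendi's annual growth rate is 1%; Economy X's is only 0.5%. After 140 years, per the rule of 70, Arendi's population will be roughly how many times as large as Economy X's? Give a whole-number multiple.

Rate gap = 1% − 0.5% = 0.5 points.
The ratio doubles every 70/0.5 ≈ 140.00 years.
140/140.00 ≈ 1.00 doublings → ratio ≈ 2^1.00 ≈ 2.

about 2 times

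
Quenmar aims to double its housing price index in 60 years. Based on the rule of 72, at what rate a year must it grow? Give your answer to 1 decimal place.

72 / 60 ≈ 1.20, so about 1.2% a year.

roughly 1.2% a year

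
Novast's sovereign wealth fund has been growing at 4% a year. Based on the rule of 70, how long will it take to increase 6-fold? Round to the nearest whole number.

At 4% it doubles every 70/4 ≈ 17.50 years.
Reaching 6× takes log₂(6) ≈ 2.58 doublings.
2.58 × 17.50 ≈ 45 years.

≈ 45 years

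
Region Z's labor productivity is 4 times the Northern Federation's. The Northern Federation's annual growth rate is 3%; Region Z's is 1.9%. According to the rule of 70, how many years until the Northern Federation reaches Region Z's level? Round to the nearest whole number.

around 127 years

The growth-rate gap is 3% − 1.9% = 1.1 percentage points.
So the ratio between them halves every 70/1.1 ≈ 63.64 years.
A 4 times gap closes after 2 halvings: 2 × 63.64 ≈ 127 years.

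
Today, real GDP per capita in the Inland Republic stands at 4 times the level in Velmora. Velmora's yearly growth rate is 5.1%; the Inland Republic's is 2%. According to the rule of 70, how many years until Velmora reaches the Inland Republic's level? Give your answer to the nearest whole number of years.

around 45 years

Velmora gains on the Inland Republic at 5.1% − 2% = 3.1 points a year.
At that relative rate the gap halves every 70/3.1 ≈ 22.58 years.
A 4 times gap closes after 2 halvings: 2 × 22.58 ≈ 45 years.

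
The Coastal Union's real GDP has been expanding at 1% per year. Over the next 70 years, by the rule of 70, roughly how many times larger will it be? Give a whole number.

about 2 times

Doubling time ≈ 70/1 = 70.00 years.
70/70.00 ≈ 1 doubling, so about 2^1 = 2×.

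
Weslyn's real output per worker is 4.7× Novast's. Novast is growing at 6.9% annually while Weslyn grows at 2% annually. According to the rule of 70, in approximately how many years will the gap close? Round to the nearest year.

about 32 years

Novast gains on Weslyn at 6.9% − 2% = 4.9 points a year.
At that relative rate the gap halves every 70/4.9 ≈ 14.29 years.
A 4.7× gap takes log₂(4.7) ≈ 2.23 halvings to close: 2.23 × 14.29 ≈ 32 years.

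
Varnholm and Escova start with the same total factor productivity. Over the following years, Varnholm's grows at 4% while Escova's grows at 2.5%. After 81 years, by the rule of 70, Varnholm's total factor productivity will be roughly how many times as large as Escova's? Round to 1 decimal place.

approximately 3.3 times

Varnholm pulls ahead at 1.5 pp per year, so the ratio doubles every 70/1.5 ≈ 46.67 years.
In 81 years that's 1.74 doublings: 2^1.74 ≈ 3.3.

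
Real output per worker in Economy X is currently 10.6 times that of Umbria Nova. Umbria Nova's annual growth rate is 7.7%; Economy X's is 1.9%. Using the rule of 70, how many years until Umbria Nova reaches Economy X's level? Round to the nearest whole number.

The growth-rate gap is 7.7% − 1.9% = 5.8 percentage points.
So the ratio between them halves every 70/5.8 ≈ 12.07 years.
A 10.6 times gap takes log₂(10.6) ≈ 3.41 halvings to close: 3.41 × 12.07 ≈ 41 years.

approximately 41 years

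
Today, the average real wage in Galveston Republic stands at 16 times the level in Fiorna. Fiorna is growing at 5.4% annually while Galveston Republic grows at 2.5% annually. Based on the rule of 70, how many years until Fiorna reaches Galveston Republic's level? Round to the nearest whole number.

roughly 97 years

What matters is the difference: 2.9 pp.
Rule of 70 on the gap: the ratio halves every 70/2.9 ≈ 24.14 years.
A 16 times gap closes after 4 halvings: 4 × 24.14 ≈ 97 years.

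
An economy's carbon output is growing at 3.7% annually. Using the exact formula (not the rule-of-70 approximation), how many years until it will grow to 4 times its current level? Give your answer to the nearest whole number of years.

38 years

t = ln(4) / ln(1 + 0.037) = 1.3863 / 0.036332 ≈ 38.16.
≈ 38 years.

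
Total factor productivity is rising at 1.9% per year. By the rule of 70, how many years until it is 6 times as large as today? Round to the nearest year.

roughly 95 years

Doubling time ≈ 70/1.9 = 36.84 years.
6× is log₂ 6 ≈ 2.58 doublings, so ≈ 2.58 × 36.84 = 95 years.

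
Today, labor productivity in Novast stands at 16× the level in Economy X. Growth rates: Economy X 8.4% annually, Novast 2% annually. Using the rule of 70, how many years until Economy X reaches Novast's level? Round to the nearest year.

around 44 years

Economy X gains on Novast at 8.4% − 2% = 6.4 points a year.
At that relative rate the gap halves every 70/6.4 ≈ 10.94 years.
A 16× gap closes after 4 halvings: 4 × 10.94 ≈ 44 years.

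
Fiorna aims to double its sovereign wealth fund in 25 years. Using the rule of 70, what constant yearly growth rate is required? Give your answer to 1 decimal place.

70 / 25 ≈ 2.80, so about 2.8% per year.

2.8%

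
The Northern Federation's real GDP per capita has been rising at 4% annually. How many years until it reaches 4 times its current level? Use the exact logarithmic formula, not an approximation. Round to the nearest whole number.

35 years

t = ln(4) / ln(1 + 0.04) = 1.3863 / 0.039221 ≈ 35.35.
≈ 35 years.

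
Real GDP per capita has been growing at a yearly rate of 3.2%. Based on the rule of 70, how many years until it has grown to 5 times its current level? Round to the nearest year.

approximately 51 years

At 3.2% it doubles every 70/3.2 ≈ 21.88 years.
Reaching 5× takes log₂(5) ≈ 2.32 doublings.
2.32 × 21.88 ≈ 51 years.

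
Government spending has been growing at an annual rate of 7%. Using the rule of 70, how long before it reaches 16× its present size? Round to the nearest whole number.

≈ 40 years

Doubling time ≈ 70/7 = 10.00 years.
16 = 2^4, so 4 doublings → 40 years.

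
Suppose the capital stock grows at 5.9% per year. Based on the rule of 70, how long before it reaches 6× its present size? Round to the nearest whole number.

31 years

At 5.9% it doubles every 70/5.9 ≈ 11.86 years.
Reaching 6× takes log₂(6) ≈ 2.58 doublings.
2.58 × 11.86 ≈ 31 years.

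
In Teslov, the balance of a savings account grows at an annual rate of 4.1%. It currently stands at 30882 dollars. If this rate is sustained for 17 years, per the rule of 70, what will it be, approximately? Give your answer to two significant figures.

It doubles every 70/4.1 ≈ 17.07 years, so 17 years is 1.00 doublings.
2^1.00 ≈ 2.00; 30882 × 2.00 ≈ 62000 dollars.

approximately 62000 dollars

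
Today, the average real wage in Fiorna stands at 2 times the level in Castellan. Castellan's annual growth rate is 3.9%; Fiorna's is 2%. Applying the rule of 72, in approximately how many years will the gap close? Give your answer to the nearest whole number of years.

about 38 years

Castellan gains on Fiorna at 3.9% − 2% = 1.9 points a year.
At that relative rate the gap halves every 72/1.9 ≈ 37.89 years.
A 2 times gap closes after 1 halving: 1 × 37.89 ≈ 38 years.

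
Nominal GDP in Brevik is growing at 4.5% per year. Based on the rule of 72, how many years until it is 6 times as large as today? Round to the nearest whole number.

41 years

Doubling time ≈ 72/4.5 = 16.00 years.
Reaching 6× takes log₂(6) ≈ 2.58 doublings.
2.58 × 16.00 ≈ 41 years.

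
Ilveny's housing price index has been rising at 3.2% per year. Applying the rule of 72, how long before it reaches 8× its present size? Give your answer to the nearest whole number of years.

around 68 years

One doubling takes 72/3.2 = 22.50 years.
8 = 2^3, so 3 doublings → 68 years.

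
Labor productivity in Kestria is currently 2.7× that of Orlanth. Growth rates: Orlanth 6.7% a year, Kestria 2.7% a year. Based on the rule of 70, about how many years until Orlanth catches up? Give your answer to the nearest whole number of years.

25 years

The growth-rate gap is 6.7% − 2.7% = 4 percentage points.
So the ratio between them halves every 70/4 ≈ 17.50 years.
A 2.7× gap takes log₂(2.7) ≈ 1.43 halvings to close: 1.43 × 17.50 ≈ 25 years.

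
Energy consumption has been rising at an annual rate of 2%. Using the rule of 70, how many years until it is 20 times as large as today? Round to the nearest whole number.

One doubling takes 70/2 = 35.00 years.
20× is log₂ 20 ≈ 4.32 doublings, so ≈ 4.32 × 35.00 = 151 years.

≈ 151 years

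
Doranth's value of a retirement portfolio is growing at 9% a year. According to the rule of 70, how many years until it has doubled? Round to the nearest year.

approximately 8 years

Doubling time ≈ 70 / 9 = 7.78 years.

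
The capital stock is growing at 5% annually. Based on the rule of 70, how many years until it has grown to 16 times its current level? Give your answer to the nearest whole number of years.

At 5% it doubles every 70/5 ≈ 14.00 years.
16× is 4 doublings, so 4 × 14.00 ≈ 56 years.

≈ 56 years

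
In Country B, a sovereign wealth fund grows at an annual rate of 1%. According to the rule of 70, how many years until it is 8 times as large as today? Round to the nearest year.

210 years

Doubling time ≈ 70/1 = 70.00 years.
8× is 3 doublings, so 3 × 70.00 ≈ 210 years.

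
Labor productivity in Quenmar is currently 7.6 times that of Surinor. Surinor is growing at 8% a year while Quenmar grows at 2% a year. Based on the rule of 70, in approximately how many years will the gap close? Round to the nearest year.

The growth-rate gap is 8% − 2% = 6 percentage points.
So the ratio between them halves every 70/6 ≈ 11.67 years.
A 7.6 times gap takes log₂(7.6) ≈ 2.93 halvings to close: 2.93 × 11.67 ≈ 34 years.

approximately 34 years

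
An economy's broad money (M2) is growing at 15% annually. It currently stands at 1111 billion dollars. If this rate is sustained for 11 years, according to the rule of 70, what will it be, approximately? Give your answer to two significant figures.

≈ 5700 billion dollars

Doubling time ≈ 70/15 = 4.67 years.
11 years is 11/4.67 ≈ 2.36 doublings, a factor of 2^2.36 ≈ 5.13.
1111 × 5.13 ≈ 5700 billion dollars.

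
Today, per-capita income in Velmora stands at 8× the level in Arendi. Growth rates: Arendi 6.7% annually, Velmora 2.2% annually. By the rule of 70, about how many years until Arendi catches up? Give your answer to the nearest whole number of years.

What matters is the difference: 4.5 pp.
Rule of 70 on the gap: the ratio halves every 70/4.5 ≈ 15.56 years.
An 8× gap closes after 3 halvings: 3 × 15.56 ≈ 47 years.

roughly 47 years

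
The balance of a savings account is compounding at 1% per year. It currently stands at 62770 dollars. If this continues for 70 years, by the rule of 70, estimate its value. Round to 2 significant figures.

about 130000 dollars

Doubling time ≈ 70/1 = 70.00 years.
70 years is 70/70.00 ≈ 1.00 doublings, a factor of 2^1.00 ≈ 2.00.
62770 × 2.00 ≈ 130000 dollars.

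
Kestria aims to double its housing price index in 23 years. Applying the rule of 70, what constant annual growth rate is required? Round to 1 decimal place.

≈ 3.0%

70 / 23 ≈ 3.04, so about 3.0% annually.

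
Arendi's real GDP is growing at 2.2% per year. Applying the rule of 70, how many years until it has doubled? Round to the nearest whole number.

roughly 32 years

Doubling time ≈ 70 / 2.2 = 31.82 years.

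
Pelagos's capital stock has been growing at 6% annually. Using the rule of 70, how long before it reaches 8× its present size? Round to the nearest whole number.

around 35 years

At 6% it doubles every 70/6 ≈ 11.67 years.
8 = 2^3, so 3 doublings → 35 years.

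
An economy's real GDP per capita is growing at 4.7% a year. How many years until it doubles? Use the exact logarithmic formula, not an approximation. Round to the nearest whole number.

15 years

t = ln(2) / ln(1 + 0.047) = 0.6931 / 0.045929 ≈ 15.09.
≈ 15 years.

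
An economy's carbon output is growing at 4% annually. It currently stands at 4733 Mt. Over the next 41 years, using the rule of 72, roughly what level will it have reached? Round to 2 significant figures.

about 23000 Mt

Doubling time ≈ 72/4 = 18.00 years.
41 years is 41/18.00 ≈ 2.28 doublings, a factor of 2^2.28 ≈ 4.86.
4733 × 4.86 ≈ 23000 Mt.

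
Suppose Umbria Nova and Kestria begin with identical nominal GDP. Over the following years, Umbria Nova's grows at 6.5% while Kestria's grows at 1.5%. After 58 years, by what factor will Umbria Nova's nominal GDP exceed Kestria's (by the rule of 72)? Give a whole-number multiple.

Rate gap = 6.5% − 1.5% = 5 points.
The ratio doubles every 72/5 ≈ 14.40 years.
58/14.40 ≈ 4.03 doublings → ratio ≈ 2^4.03 ≈ 16.

roughly 16 times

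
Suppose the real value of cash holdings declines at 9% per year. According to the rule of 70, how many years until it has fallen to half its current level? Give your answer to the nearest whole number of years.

Falling at 9%, it halves about every 70/9 = 7.78 years.

about 8 years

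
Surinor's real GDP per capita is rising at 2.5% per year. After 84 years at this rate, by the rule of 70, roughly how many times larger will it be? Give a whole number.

Doubling time ≈ 70/2.5 = 28.00 years.
84/28.00 ≈ 3 doublings, so about 2^3 = 8×.

about 8 times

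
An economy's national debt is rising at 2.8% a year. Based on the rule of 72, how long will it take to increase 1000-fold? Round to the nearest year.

Doubling time ≈ 72/2.8 = 25.71 years.
1000× is log₂ 1000 ≈ 9.97 doublings, so ≈ 9.97 × 25.71 = 256 years.

256 years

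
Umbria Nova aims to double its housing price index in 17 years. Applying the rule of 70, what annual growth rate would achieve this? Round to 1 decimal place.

70 / 17 ≈ 4.12, so about 4.1% a year.

around 4.1%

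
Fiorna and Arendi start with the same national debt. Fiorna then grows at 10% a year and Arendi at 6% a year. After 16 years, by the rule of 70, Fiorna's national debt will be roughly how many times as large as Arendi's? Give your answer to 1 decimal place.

Only the 4-point difference matters.
70/4 ≈ 17.50 years per doubling of the ratio; 16 years gives 0.91 doublings, so ≈ 1.9×.

1.9 times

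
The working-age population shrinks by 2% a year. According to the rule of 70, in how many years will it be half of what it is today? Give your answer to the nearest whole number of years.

The rule works in reverse for decay: 70/2 ≈ 35.00 years to halve.

≈ 35 years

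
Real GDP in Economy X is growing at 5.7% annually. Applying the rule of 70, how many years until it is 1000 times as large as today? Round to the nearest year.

122 years

At 5.7% it doubles every 70/5.7 ≈ 12.28 years.
Reaching 1000× takes log₂(1000) ≈ 9.97 doublings.
9.97 × 12.28 ≈ 122 years.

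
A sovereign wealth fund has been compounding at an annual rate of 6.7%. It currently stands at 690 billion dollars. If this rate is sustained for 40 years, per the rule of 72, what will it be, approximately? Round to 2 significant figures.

roughly 9100 billion dollars

It doubles every 72/6.7 ≈ 10.75 years, so 40 years is 3.72 doublings.
2^3.72 ≈ 13.18; 690 × 13.18 ≈ 9100 billion dollars.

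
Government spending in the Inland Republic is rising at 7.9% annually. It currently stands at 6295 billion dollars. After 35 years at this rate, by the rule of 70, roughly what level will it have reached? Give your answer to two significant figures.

Doubling time ≈ 70/7.9 = 8.86 years.
35 years is 35/8.86 ≈ 3.95 doublings, a factor of 2^3.95 ≈ 15.45.
6295 × 15.45 ≈ 97000 billion dollars.

97000 billion dollars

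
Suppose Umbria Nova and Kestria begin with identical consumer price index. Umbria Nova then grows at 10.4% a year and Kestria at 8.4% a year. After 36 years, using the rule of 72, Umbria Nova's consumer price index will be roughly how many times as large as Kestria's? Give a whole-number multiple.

around 2 times

Only the 2-point difference matters.
72/2 ≈ 36.00 years per doubling of the ratio; 36 years gives 1.00 doublings, so ≈ 2×.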